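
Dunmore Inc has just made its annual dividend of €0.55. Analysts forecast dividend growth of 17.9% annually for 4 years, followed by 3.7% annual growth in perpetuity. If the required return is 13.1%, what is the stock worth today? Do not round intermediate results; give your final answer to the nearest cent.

D_1 = 0.64845
D_2 = 0.76452
D_3 = 0.90137
D_4 = 1.06272
Terminal value at year 4: TV = D_4×(1+g_2)/(r−g_2) = 1.10204/0.094 = 11.72381
P_0 = D_1/(1+r)^1 + D_2/(1+r)^2 + D_3/(1+r)^3 + D_4/(1+r)^4 + TV/(1+r)^4
    = 0.57334 + 0.59767 + 0.62304 + 0.64948 + 7.16504 = 9.60858

€9.61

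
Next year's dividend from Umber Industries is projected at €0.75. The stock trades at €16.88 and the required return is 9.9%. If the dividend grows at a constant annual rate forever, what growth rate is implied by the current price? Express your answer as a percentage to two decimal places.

P = D₁/(r−g) ⇒ g = r − D₁/P = 0.099 − €0.75/€16.88 = 0.054569

5.46%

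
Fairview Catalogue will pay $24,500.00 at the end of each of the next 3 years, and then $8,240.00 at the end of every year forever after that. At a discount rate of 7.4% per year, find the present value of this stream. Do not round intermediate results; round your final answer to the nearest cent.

$153712.79

PV of 3-year annuity: $24,500.00 × [1 − (1+0.074)^−3] / 0.074 = 63828.73858
Perpetuity value at year 3: $8,240.00 / 0.074 = 111351.35135
PV of perpetuity: 111351.35135 / (1+0.074)^3 = 89884.05315
Total PV = 63828.73858 + 89884.05315 = 153712.79173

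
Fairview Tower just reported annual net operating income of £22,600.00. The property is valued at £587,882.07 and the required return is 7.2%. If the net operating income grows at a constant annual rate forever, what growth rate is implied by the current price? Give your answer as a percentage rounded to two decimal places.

P = D₀(1+g)/(r−g) ⇒ P(r−g) = D₀(1+g) ⇒ g(P+D₀) = P·r − D₀
g = (P·r − D₀)/(P + D₀) = (£587,882.07×0.072 − £22,600.00) / (£587,882.07 + £22,600.00) = 0.032315

3.23%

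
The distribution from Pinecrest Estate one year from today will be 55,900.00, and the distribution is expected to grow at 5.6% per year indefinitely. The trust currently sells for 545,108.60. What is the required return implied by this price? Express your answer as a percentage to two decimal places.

P = D₁/(r − g) ⇒ r = D₁/P + g = 55,900.0000/545,108.60 + 0.056 = 0.102548 + 0.056 = 0.158548

15.85%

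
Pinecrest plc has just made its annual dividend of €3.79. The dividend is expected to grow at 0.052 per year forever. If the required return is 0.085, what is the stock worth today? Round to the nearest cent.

D₁ = D₀ × (1 + g) = €3.79 × 1.052 = €3.9871
Growing perpetuity: P = D₁ / (r − g) = €3.9871 / (0.085 − 0.052) = €120.82

€120.82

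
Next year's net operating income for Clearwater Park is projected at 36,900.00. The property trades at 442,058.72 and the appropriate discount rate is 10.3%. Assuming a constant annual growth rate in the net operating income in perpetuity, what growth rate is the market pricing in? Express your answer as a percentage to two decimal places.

P = D₁/(r−g) ⇒ g = r − D₁/P = 0.103 − 36,900.00/442,058.72 = 0.019527

1.95%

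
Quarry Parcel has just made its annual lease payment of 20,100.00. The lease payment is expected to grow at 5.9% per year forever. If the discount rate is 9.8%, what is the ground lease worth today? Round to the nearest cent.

545792.31

D₁ = D₀ × (1 + g) = 20,100.00 × 1.059 = 21,285.9000
Growing perpetuity: P = D₁ / (r − g) = 21,285.9000 / (0.098 − 0.059) = 545,792.31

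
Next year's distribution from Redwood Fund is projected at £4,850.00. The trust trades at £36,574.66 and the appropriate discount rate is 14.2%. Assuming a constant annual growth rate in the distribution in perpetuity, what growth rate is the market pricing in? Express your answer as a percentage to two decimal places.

0.94%

P = D₁/(r−g) ⇒ g = r − D₁/P = 0.142 − £4,850.00/£36,574.66 = 0.009395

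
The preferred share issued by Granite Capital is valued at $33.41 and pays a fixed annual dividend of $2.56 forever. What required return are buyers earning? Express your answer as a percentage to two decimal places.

P = C/r ⇒ r = C/P = $2.56/$33.41 = 0.076624

7.66%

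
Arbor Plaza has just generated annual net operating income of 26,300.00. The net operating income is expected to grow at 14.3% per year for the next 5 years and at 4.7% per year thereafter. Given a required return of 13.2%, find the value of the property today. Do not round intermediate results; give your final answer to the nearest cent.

475386.33

D_1 = 30060.90000
D_2 = 34359.60870
D_3 = 39273.03274
D_4 = 44889.07643
D_5 = 51308.21436
Terminal value at year 5: TV = D_5×(1+g_2)/(r−g_2) = 53719.70043/0.085 = 631996.47565
P_0 = D_1/(1+r)^1 + D_2/(1+r)^2 + D_3/(1+r)^3 + D_4/(1+r)^4 + D_5/(1+r)^5 + TV/(1+r)^5
    = 26555.56537 + 26813.61415 + 27074.17047 + 27337.25870 + 27602.90344 + 340002.82239 = 475386.33453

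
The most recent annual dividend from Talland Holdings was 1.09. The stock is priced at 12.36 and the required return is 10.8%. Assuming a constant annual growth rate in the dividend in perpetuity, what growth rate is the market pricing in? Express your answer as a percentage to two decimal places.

1.82%

P = D₀(1+g)/(r−g) ⇒ P(r−g) = D₀(1+g) ⇒ g(P+D₀) = P·r − D₀
g = (P·r − D₀)/(P + D₀) = (12.36×0.108 − 1.09) / (12.36 + 1.09) = 0.018207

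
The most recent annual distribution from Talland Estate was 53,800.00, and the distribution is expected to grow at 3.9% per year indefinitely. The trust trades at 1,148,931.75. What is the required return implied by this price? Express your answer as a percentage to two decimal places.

D₁ = 53,800.00 × 1.039 = 55,898.2000
P = D₁/(r − g) ⇒ r = D₁/P + g = 55,898.2000/1,148,931.75 + 0.039 = 0.048652 + 0.039 = 0.087652

8.77%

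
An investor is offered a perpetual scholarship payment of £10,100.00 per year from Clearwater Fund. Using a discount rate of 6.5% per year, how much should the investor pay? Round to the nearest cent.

Level perpetuity: PV = C / r = £10,100.00 / 0.065 = £155,384.62

£155384.62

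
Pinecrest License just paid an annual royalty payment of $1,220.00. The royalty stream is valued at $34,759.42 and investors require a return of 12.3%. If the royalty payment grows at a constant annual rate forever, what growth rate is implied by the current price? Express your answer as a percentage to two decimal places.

P = D₀(1+g)/(r−g) ⇒ P(r−g) = D₀(1+g) ⇒ g(P+D₀) = P·r − D₀
g = (P·r − D₀)/(P + D₀) = ($34,759.42×0.123 − $1,220.00) / ($34,759.42 + $1,220.00) = 0.084921

8.49%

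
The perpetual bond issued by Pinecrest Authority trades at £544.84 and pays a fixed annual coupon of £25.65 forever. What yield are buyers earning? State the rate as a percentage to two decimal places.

P = C/r ⇒ r = C/P = £25.65/£544.84 = 0.047078

4.71%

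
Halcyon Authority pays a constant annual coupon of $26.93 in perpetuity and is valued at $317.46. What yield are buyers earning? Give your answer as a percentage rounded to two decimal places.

P = C/r ⇒ r = C/P = $26.93/$317.46 = 0.084830

8.48%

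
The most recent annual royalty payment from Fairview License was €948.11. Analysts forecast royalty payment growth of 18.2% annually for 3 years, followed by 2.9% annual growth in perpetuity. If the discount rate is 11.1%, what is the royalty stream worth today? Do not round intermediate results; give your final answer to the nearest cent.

€17551.11

D_1 = 1120.66602
D_2 = 1324.62724
D_3 = 1565.70939
Terminal value at year 3: TV = D_3×(1+g_2)/(r−g_2) = 1611.11496/0.082 = 19647.74347
P_0 = D_1/(1+r)^1 + D_2/(1+r)^2 + D_3/(1+r)^3 + TV/(1+r)^3
    = 1008.70029 + 1073.16268 + 1141.74464 + 14327.50281 = 17551.11042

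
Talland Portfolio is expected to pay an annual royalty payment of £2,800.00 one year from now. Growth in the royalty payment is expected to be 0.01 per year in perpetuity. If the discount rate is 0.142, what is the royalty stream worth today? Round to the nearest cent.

£21212.12

Growing perpetuity: P = D₁ / (r − g) = £2,800.0000 / (0.142 − 0.01) = £21,212.12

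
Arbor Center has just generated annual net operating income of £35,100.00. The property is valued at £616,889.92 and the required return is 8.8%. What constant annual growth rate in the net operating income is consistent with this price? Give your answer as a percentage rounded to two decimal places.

2.94%

P = D₀(1+g)/(r−g) ⇒ P(r−g) = D₀(1+g) ⇒ g(P+D₀) = P·r − D₀
g = (P·r − D₀)/(P + D₀) = (£616,889.92×0.088 − £35,100.00) / (£616,889.92 + £35,100.00) = 0.029427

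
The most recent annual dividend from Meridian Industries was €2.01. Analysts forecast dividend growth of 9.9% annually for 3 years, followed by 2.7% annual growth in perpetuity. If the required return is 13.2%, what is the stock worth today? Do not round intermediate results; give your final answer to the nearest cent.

€23.68

D_1 = 2.20899
D_2 = 2.42768
D_3 = 2.66802
Terminal value at year 3: TV = D_3×(1+g_2)/(r−g_2) = 2.74006/0.105 = 26.09578
P_0 = D_1/(1+r)^1 + D_2/(1+r)^2 + D_3/(1+r)^3 + TV/(1+r)^3
    = 1.95140 + 1.89452 + 1.83929 + 17.98999 = 23.67520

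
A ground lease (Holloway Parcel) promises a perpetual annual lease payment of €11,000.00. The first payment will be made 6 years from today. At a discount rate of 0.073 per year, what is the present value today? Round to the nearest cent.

Value at end of year 5: C / r = €11,000.00 / 0.073 = €150,684.9315
Discount to today: PV = €150,684.9315 / (1 + 0.073)^5 = €150,684.9315 / 1.422324 = €105,942.74

€105942.74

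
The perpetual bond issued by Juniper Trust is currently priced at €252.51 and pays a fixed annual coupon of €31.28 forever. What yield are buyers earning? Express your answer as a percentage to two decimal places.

P = C/r ⇒ r = C/P = €31.28/€252.51 = 0.123876

12.39%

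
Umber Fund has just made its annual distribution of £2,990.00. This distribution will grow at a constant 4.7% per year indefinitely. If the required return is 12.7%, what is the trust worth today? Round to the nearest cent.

£39131.63

D₁ = D₀ × (1 + g) = £2,990.00 × 1.047 = £3,130.5300
Growing perpetuity: P = D₁ / (r − g) = £3,130.5300 / (0.127 − 0.047) = £39,131.63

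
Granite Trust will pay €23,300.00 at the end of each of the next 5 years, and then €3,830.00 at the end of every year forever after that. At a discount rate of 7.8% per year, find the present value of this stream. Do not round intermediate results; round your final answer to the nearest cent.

PV of 5-year annuity: €23,300.00 × [1 − (1+0.078)^−5] / 0.078 = 93522.59909
Perpetuity value at year 5: €3,830.00 / 0.078 = 49102.56410
PV of perpetuity: 49102.56410 / (1+0.078)^5 = 33729.53601
Total PV = 93522.59909 + 33729.53601 = 127252.13510

€127252.14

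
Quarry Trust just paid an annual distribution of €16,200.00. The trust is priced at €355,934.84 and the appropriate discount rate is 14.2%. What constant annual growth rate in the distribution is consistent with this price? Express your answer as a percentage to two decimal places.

P = D₀(1+g)/(r−g) ⇒ P(r−g) = D₀(1+g) ⇒ g(P+D₀) = P·r − D₀
g = (P·r − D₀)/(P + D₀) = (€355,934.84×0.142 − €16,200.00) / (€355,934.84 + €16,200.00) = 0.092286

9.23%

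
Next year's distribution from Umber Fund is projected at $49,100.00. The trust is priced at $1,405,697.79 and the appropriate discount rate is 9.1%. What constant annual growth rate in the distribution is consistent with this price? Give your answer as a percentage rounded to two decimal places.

P = D₁/(r−g) ⇒ g = r − D₁/P = 0.091 − $49,100.00/$1,405,697.79 = 0.056071

5.61%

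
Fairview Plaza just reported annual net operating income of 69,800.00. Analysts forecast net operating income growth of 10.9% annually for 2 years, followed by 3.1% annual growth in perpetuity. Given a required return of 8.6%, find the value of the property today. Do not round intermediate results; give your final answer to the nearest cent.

1508507.36

D_1 = 77408.20000
D_2 = 85845.69380
Terminal value at year 2: TV = D_2×(1+g_2)/(r−g_2) = 88506.91031/0.055 = 1609216.55105
P_0 = D_1/(1+r)^1 + D_2/(1+r)^2 + TV/(1+r)^2
    = 71278.26888 + 72787.84547 + 1364441.24878 = 1508507.36313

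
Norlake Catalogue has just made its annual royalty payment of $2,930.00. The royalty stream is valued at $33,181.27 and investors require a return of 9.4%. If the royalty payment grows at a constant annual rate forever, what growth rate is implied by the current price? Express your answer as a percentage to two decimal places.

0.52%

P = D₀(1+g)/(r−g) ⇒ P(r−g) = D₀(1+g) ⇒ g(P+D₀) = P·r − D₀
g = (P·r − D₀)/(P + D₀) = ($33,181.27×0.094 − $2,930.00) / ($33,181.27 + $2,930.00) = 0.005235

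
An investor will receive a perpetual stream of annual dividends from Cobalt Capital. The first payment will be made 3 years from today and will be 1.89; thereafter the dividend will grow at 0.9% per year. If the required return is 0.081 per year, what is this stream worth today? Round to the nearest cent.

Value at end of year 2: C₁ / (r − g) = 1.89 / (0.081 − 0.009) = 26.2500
Discount to today: PV = 26.2500 / (1 + 0.081)^2 = 26.2500 / 1.168561 = 22.46

22.46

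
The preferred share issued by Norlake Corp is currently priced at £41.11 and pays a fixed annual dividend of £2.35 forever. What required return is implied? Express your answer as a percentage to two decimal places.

5.72%

P = C/r ⇒ r = C/P = £2.35/£41.11 = 0.057164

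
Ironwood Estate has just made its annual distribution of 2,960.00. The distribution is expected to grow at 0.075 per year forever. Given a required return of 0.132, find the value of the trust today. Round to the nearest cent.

55824.56

D₁ = D₀ × (1 + g) = 2,960.00 × 1.075 = 3,182.0000
Growing perpetuity: P = D₁ / (r − g) = 3,182.0000 / (0.132 − 0.075) = 55,824.56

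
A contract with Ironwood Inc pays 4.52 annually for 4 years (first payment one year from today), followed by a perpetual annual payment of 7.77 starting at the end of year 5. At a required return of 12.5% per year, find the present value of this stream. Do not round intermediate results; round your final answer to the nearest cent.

PV of 4-year annuity: 4.52 × [1 − (1+0.125)^−4] / 0.125 = 13.58549
Perpetuity value at year 4: 7.77 / 0.125 = 62.16000
PV of perpetuity: 62.16000 / (1+0.125)^4 = 38.80618
Total PV = 13.58549 + 38.80618 = 52.39167

52.39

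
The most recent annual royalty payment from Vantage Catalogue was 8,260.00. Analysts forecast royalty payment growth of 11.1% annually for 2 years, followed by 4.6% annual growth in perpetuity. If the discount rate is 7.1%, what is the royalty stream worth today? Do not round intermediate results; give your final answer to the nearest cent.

389352.49

D_1 = 9176.86000
D_2 = 10195.49146
Terminal value at year 2: TV = D_2×(1+g_2)/(r−g_2) = 10664.48407/0.025 = 426579.36269
P_0 = D_1/(1+r)^1 + D_2/(1+r)^2 + TV/(1+r)^2
    = 8568.49673 + 8888.51528 + 371895.47949 = 389352.49150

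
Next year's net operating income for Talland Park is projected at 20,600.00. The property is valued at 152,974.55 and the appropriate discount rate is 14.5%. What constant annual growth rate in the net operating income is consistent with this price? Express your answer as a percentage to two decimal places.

1.03%

P = D₁/(r−g) ⇒ g = r − D₁/P = 0.145 − 20,600.00/152,974.55 = 0.010337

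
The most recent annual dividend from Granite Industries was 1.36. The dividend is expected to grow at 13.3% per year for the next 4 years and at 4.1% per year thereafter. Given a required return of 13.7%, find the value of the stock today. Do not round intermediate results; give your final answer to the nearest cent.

D_1 = 1.54088
D_2 = 1.74582
D_3 = 1.97801
D_4 = 2.24109
Terminal value at year 4: TV = D_4×(1+g_2)/(r−g_2) = 2.33297/0.096 = 24.30178
P_0 = D_1/(1+r)^1 + D_2/(1+r)^2 + D_3/(1+r)^3 + D_4/(1+r)^4 + TV/(1+r)^4
    = 1.35522 + 1.35045 + 1.34570 + 1.34096 + 14.54106 = 19.93339

19.93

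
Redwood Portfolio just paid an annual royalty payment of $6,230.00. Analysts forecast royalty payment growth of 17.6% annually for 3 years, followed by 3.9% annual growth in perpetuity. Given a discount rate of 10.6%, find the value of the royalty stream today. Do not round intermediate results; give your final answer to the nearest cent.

$137298.18

D_1 = 7326.48000
D_2 = 8615.94048
D_3 = 10132.34600
Terminal value at year 3: TV = D_3×(1+g_2)/(r−g_2) = 10527.50750/0.067 = 157126.97759
P_0 = D_1/(1+r)^1 + D_2/(1+r)^2 + D_3/(1+r)^3 + TV/(1+r)^3
    = 6624.30380 + 7043.56353 + 7489.35869 + 116140.95046 = 137298.17648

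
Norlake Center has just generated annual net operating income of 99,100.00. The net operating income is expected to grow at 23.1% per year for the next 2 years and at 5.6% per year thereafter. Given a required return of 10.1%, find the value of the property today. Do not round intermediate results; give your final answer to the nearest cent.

D_1 = 121992.10000
D_2 = 150172.27510
Terminal value at year 2: TV = D_2×(1+g_2)/(r−g_2) = 158581.92251/0.045 = 3524042.72235
P_0 = D_1/(1+r)^1 + D_2/(1+r)^2 + TV/(1+r)^2
    = 110801.18074 + 123883.97230 + 2907143.88319 = 3141829.03623

3141829.04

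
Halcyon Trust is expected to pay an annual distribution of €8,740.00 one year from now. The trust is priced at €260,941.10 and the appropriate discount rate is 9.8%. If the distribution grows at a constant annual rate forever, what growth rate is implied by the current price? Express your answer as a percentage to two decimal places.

6.45%

P = D₁/(r−g) ⇒ g = r − D₁/P = 0.098 − €8,740.00/€260,941.10 = 0.064506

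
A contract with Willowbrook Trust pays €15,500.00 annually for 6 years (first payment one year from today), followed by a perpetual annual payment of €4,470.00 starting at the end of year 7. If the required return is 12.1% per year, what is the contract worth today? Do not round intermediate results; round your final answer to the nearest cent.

PV of 6-year annuity: €15,500.00 × [1 − (1+0.121)^−6] / 0.121 = 63546.73510
Perpetuity value at year 6: €4,470.00 / 0.121 = 36942.14876
PV of perpetuity: 36942.14876 / (1+0.121)^6 = 18616.09032
Total PV = 63546.73510 + 18616.09032 = 82162.82542

€82162.83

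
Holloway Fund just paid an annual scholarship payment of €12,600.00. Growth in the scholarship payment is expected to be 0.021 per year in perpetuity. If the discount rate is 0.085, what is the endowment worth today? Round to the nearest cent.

€201009.38

D₁ = D₀ × (1 + g) = €12,600.00 × 1.021 = €12,864.6000
Growing perpetuity: P = D₁ / (r − g) = €12,864.6000 / (0.085 − 0.021) = €201,009.38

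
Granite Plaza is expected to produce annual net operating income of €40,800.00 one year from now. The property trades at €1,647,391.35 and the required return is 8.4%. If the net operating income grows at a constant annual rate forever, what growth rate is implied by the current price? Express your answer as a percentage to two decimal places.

5.92%

P = D₁/(r−g) ⇒ g = r − D₁/P = 0.084 − €40,800.00/€1,647,391.35 = 0.059234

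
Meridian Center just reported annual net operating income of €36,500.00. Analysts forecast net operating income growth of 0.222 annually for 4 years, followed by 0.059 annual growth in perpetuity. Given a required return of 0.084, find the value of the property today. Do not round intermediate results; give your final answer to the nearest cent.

D_1 = 44603.00000
D_2 = 54504.86600
D_3 = 66604.94625
D_4 = 81391.24432
Terminal value at year 4: TV = D_4×(1+g_2)/(r−g_2) = 86193.32773/0.025 = 3447733.10939
P_0 = D_1/(1+r)^1 + D_2/(1+r)^2 + D_3/(1+r)^3 + D_4/(1+r)^4 + TV/(1+r)^4
    = 41146.67897 + 46384.90931 + 52289.99925 + 58946.84417 + 2496988.31899 = 2695756.75068

€2695756.75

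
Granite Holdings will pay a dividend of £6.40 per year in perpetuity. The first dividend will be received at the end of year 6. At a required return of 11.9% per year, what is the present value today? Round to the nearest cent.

Value at end of year 5: C / r = £6.40 / 0.119 = £53.7815
Discount to today: PV = £53.7815 / (1 + 0.119)^5 = £53.7815 / 1.754488 = £30.65

£30.65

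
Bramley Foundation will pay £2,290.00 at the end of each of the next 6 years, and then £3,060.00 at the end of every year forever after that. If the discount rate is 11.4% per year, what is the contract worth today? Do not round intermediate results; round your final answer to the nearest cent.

£23621.79

PV of 6-year annuity: £2,290.00 × [1 − (1+0.114)^−6] / 0.114 = 9577.31345
Perpetuity value at year 6: £3,060.00 / 0.114 = 26842.10526
PV of perpetuity: 26842.10526 / (1+0.114)^6 = 14044.47244
Total PV = 9577.31345 + 14044.47244 = 23621.78589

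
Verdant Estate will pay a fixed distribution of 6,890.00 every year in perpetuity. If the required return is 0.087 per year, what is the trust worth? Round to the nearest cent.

79195.40

Level perpetuity: PV = C / r = 6,890.00 / 0.087 = 79,195.40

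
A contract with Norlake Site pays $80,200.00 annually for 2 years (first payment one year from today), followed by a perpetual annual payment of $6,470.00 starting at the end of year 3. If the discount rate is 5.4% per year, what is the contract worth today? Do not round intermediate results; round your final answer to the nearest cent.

$256136.03

PV of 2-year annuity: $80,200.00 × [1 − (1+0.054)^−2] / 0.054 = 148283.75863
Perpetuity value at year 2: $6,470.00 / 0.054 = 119814.81481
PV of perpetuity: 119814.81481 / (1+0.054)^2 = 107852.27219
Total PV = 148283.75863 + 107852.27219 = 256136.03082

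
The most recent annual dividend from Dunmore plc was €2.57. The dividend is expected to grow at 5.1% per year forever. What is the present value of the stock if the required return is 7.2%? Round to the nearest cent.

€128.62

D₁ = D₀ × (1 + g) = €2.57 × 1.051 = €2.7011
Growing perpetuity: P = D₁ / (r − g) = €2.7011 / (0.072 − 0.051) = €128.62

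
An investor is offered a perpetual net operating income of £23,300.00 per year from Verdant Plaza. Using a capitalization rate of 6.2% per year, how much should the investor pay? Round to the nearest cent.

Level perpetuity: PV = C / r = £23,300.00 / 0.062 = £375,806.45

£375806.45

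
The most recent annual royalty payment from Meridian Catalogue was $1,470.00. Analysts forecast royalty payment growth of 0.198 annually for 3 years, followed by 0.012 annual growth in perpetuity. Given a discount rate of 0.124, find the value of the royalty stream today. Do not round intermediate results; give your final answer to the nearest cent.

$21099.00

D_1 = 1761.06000
D_2 = 2109.74988
D_3 = 2527.48036
Terminal value at year 3: TV = D_3×(1+g_2)/(r−g_2) = 2557.81012/0.112 = 22837.59036
P_0 = D_1/(1+r)^1 + D_2/(1+r)^2 + D_3/(1+r)^3 + TV/(1+r)^3
    = 1566.77936 + 1669.93031 + 1779.87235 + 16082.41797 = 21098.99999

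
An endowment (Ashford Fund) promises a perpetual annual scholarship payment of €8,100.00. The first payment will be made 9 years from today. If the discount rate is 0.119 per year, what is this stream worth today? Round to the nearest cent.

€27688.37

Value at end of year 8: C / r = €8,100.00 / 0.119 = €68,067.2269
Discount to today: PV = €68,067.2269 / (1 + 0.119)^8 = €68,067.2269 / 2.458333 = €27,688.37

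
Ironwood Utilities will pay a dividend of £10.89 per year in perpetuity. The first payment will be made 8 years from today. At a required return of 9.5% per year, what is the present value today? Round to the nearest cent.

Value at end of year 7: C / r = £10.89 / 0.095 = £114.6316
Discount to today: PV = £114.6316 / (1 + 0.095)^7 = £114.6316 / 1.887552 = £60.73

£60.73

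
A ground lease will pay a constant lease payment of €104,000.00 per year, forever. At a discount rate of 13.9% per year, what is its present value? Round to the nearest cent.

Level perpetuity: PV = C / r = €104,000.00 / 0.139 = €748,201.44

€748201.44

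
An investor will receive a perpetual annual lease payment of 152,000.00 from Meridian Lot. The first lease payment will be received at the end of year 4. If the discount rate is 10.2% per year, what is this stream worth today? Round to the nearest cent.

1113521.57

Value at end of year 3: C / r = 152,000.00 / 0.102 = 1,490,196.0784
Discount to today: PV = 1,490,196.0784 / (1 + 0.102)^3 = 1,490,196.0784 / 1.338273 = 1,113,521.57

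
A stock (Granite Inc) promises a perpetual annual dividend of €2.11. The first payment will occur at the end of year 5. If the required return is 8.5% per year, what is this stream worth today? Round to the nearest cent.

Value at end of year 4: C / r = €2.11 / 0.085 = €24.8235
Discount to today: PV = €24.8235 / (1 + 0.085)^4 = €24.8235 / 1.385859 = €17.91

€17.91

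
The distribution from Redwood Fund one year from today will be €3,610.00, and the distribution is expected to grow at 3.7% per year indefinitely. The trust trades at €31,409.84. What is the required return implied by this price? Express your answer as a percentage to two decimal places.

P = D₁/(r − g) ⇒ r = D₁/P + g = €3,610.0000/€31,409.84 + 0.037 = 0.114932 + 0.037 = 0.151932

15.19%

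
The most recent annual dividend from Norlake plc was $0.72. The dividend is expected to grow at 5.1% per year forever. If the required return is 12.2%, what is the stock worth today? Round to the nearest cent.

$10.66

D₁ = D₀ × (1 + g) = $0.72 × 1.051 = $0.7567
Growing perpetuity: P = D₁ / (r − g) = $0.7567 / (0.122 − 0.051) = $10.66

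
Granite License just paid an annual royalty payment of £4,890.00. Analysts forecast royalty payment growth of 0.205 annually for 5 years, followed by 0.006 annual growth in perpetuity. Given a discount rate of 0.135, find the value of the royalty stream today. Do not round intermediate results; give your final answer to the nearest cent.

D_1 = 5892.45000
D_2 = 7100.40225
D_3 = 8555.98471
D_4 = 10309.96158
D_5 = 12423.50370
Terminal value at year 5: TV = D_5×(1+g_2)/(r−g_2) = 12498.04472/0.129 = 96884.06762
P_0 = D_1/(1+r)^1 + D_2/(1+r)^2 + D_3/(1+r)^3 + D_4/(1+r)^4 + D_5/(1+r)^5 + TV/(1+r)^5
    = 5191.58590 + 5511.77182 + 5851.70488 + 6212.60298 + 6595.75911 + 51436.69508 = 80800.11977

£80800.12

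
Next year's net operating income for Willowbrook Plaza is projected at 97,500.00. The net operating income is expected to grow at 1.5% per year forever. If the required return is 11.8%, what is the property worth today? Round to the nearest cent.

Growing perpetuity: P = D₁ / (r − g) = 97,500.0000 / (0.118 − 0.015) = 946,601.94

946601.94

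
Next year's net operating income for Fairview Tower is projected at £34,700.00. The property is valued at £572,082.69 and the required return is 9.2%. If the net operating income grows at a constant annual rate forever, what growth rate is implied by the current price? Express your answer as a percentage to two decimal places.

3.13%

P = D₁/(r−g) ⇒ g = r − D₁/P = 0.092 − £34,700.00/£572,082.69 = 0.031344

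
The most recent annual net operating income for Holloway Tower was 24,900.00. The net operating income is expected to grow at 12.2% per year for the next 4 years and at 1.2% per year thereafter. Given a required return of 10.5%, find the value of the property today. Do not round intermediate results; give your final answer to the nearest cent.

391507.89

D_1 = 27937.80000
D_2 = 31346.21160
D_3 = 35170.44942
D_4 = 39461.24424
Terminal value at year 4: TV = D_4×(1+g_2)/(r−g_2) = 39934.77917/0.093 = 429406.22769
P_0 = D_1/(1+r)^1 + D_2/(1+r)^2 + D_3/(1+r)^3 + D_4/(1+r)^4 + TV/(1+r)^4
    = 25283.07692 + 25672.04734 + 26067.00191 + 26468.03271 + 288017.73229 = 391507.89117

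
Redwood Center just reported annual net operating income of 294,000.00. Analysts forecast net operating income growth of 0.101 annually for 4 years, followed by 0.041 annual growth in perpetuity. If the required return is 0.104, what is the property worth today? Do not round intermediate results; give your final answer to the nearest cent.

5973443.05

D_1 = 323694.00000
D_2 = 356387.09400
D_3 = 392382.19049
D_4 = 432012.79173
Terminal value at year 4: TV = D_4×(1+g_2)/(r−g_2) = 449725.31619/0.063 = 7138497.08246
P_0 = D_1/(1+r)^1 + D_2/(1+r)^2 + D_3/(1+r)^3 + D_4/(1+r)^4 + TV/(1+r)^4
    = 293201.08696 + 292404.34487 + 291609.76785 + 290817.35000 + 4805410.49763 = 5973443.04731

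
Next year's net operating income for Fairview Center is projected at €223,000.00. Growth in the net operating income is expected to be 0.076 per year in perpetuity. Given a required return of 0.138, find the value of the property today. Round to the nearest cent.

Growing perpetuity: P = D₁ / (r − g) = €223,000.0000 / (0.138 − 0.076) = €3,596,774.19

€3596774.19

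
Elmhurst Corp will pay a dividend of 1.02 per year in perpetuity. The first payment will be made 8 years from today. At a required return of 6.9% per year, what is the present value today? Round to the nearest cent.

9.27

Value at end of year 7: C / r = 1.02 / 0.069 = 14.7826
Discount to today: PV = 14.7826 / (1 + 0.069)^7 = 14.7826 / 1.595306 = 9.27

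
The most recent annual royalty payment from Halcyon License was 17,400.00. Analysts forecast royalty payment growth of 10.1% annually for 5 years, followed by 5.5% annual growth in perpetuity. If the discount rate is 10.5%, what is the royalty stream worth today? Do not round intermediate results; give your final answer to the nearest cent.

446602.62

D_1 = 19157.40000
D_2 = 21092.29740
D_3 = 23222.61944
D_4 = 25568.10400
D_5 = 28150.48250
Terminal value at year 5: TV = D_5×(1+g_2)/(r−g_2) = 29698.75904/0.05 = 593975.18085
P_0 = D_1/(1+r)^1 + D_2/(1+r)^2 + D_3/(1+r)^3 + D_4/(1+r)^4 + D_5/(1+r)^5 + TV/(1+r)^5
    = 17337.01357 + 17274.25515 + 17211.72391 + 17149.41903 + 17087.33969 + 360542.86738 = 446602.61874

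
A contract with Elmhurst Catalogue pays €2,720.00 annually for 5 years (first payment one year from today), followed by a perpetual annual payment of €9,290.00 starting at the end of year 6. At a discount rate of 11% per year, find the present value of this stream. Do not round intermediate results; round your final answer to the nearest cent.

€60172.50

PV of 5-year annuity: €2,720.00 × [1 − (1+0.11)^−5] / 0.11 = 10052.83989
Perpetuity value at year 5: €9,290.00 / 0.11 = 84454.54545
PV of perpetuity: 84454.54545 / (1+0.11)^5 = 50119.66216
Total PV = 10052.83989 + 50119.66216 = 60172.50205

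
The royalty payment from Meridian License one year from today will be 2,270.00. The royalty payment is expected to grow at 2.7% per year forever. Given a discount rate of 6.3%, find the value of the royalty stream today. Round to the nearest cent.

Growing perpetuity: P = D₁ / (r − g) = 2,270.0000 / (0.063 − 0.027) = 63,055.56

63055.56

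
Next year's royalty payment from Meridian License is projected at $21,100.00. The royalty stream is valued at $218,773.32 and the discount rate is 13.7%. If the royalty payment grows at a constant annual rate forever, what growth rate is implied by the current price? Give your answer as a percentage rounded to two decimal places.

P = D₁/(r−g) ⇒ g = r − D₁/P = 0.137 − $21,100.00/$218,773.32 = 0.040553

4.06%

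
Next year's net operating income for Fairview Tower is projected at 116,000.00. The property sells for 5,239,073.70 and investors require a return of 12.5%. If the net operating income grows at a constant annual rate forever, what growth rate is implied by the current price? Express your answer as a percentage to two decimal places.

10.29%

P = D₁/(r−g) ⇒ g = r − D₁/P = 0.125 − 116,000.00/5,239,073.70 = 0.102859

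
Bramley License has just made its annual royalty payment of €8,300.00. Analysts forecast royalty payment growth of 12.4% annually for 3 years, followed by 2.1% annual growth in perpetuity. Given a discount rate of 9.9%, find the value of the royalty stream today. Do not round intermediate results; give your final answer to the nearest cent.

€142279.28

D_1 = 9329.20000
D_2 = 10486.02080
D_3 = 11786.28738
Terminal value at year 3: TV = D_3×(1+g_2)/(r−g_2) = 12033.79941/0.078 = 154279.47967
P_0 = D_1/(1+r)^1 + D_2/(1+r)^2 + D_3/(1+r)^3 + TV/(1+r)^3
    = 8488.80801 + 8681.91101 + 8879.40671 + 116229.15708 = 142279.28281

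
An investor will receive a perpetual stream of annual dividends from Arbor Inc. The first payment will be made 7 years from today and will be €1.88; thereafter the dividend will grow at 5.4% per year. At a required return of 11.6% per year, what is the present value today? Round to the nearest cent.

€15.70

Value at end of year 6: C₁ / (r − g) = €1.88 / (0.116 − 0.054) = €30.3226
Discount to today: PV = €30.3226 / (1 + 0.116)^6 = €30.3226 / 1.931902 = €15.70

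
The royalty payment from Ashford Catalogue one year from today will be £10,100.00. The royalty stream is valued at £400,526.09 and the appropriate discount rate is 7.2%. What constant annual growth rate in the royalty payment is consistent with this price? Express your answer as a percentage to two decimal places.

4.68%

P = D₁/(r−g) ⇒ g = r − D₁/P = 0.072 − £10,100.00/£400,526.09 = 0.046783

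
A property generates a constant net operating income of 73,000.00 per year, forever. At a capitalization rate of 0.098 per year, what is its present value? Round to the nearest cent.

Level perpetuity: PV = C / r = 73,000.00 / 0.098 = 744,897.96

744897.96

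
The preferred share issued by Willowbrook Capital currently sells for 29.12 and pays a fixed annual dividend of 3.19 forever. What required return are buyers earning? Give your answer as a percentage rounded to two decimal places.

P = C/r ⇒ r = C/P = 3.19/29.12 = 0.109547

10.95%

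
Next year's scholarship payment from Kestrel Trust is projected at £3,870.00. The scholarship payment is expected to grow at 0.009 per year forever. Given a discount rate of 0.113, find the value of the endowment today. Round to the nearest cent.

£37211.54

Growing perpetuity: P = D₁ / (r − g) = £3,870.0000 / (0.113 − 0.009) = £37,211.54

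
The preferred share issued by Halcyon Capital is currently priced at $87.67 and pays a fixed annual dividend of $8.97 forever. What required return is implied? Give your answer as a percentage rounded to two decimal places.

10.23%

P = C/r ⇒ r = C/P = $8.97/$87.67 = 0.102316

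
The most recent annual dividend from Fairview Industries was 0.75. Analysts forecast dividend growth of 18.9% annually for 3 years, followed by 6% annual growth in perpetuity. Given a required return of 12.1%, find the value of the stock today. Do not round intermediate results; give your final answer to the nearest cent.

D_1 = 0.89175
D_2 = 1.06029
D_3 = 1.26069
Terminal value at year 3: TV = D_3×(1+g_2)/(r−g_2) = 1.33633/0.061 = 21.90700
P_0 = D_1/(1+r)^1 + D_2/(1+r)^2 + D_3/(1+r)^3 + TV/(1+r)^3
    = 0.79550 + 0.84375 + 0.89493 + 15.55128 = 18.08545

18.09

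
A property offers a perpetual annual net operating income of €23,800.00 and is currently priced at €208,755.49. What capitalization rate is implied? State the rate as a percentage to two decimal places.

11.40%

P = C/r ⇒ r = C/P = €23,800.00/€208,755.49 = 0.114009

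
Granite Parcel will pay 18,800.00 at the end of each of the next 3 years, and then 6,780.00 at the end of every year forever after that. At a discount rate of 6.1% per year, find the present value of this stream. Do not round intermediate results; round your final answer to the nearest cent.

PV of 3-year annuity: 18,800.00 × [1 − (1+0.061)^−3] / 0.061 = 50159.79350
Perpetuity value at year 3: 6,780.00 / 0.061 = 111147.54098
PV of perpetuity: 111147.54098 / (1+0.061)^3 = 93057.99844
Total PV = 50159.79350 + 93057.99844 = 143217.79193

143217.79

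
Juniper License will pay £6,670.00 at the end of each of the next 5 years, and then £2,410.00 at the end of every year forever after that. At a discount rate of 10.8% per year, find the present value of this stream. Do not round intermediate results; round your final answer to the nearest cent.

£38138.87

PV of 5-year annuity: £6,670.00 × [1 − (1+0.108)^−5] / 0.108 = 24776.16227
Perpetuity value at year 5: £2,410.00 / 0.108 = 22314.81481
PV of perpetuity: 22314.81481 / (1+0.108)^5 = 13362.70821
Total PV = 24776.16227 + 13362.70821 = 38138.87048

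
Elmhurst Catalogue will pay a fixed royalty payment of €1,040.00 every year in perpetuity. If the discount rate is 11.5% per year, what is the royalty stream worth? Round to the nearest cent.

Level perpetuity: PV = C / r = €1,040.00 / 0.115 = €9,043.48

€9043.48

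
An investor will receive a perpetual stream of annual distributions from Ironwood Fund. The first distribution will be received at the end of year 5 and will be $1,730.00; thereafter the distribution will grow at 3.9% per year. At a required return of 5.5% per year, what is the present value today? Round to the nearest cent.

$87280.31

Value at end of year 4: C₁ / (r − g) = $1,730.00 / (0.055 − 0.039) = $108,125.0000
Discount to today: PV = $108,125.0000 / (1 + 0.055)^4 = $108,125.0000 / 1.238825 = $87,280.31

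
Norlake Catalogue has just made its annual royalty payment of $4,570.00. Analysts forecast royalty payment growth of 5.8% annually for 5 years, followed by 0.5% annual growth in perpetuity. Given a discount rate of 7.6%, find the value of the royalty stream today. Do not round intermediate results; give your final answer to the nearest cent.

$81183.86

D_1 = 4835.06000
D_2 = 5115.49348
D_3 = 5412.19210
D_4 = 5726.09924
D_5 = 6058.21300
Terminal value at year 5: TV = D_5×(1+g_2)/(r−g_2) = 6088.50406/0.071 = 85753.57838
P_0 = D_1/(1+r)^1 + D_2/(1+r)^2 + D_3/(1+r)^3 + D_4/(1+r)^4 + D_5/(1+r)^5 + TV/(1+r)^5
    = 4493.55019 + 4418.37927 + 4344.46586 + 4271.78893 + 4200.32777 + 59455.34383 = 81183.85585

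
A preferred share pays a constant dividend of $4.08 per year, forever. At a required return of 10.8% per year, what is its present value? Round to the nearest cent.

Level perpetuity: PV = C / r = $4.08 / 0.108 = $37.78

$37.78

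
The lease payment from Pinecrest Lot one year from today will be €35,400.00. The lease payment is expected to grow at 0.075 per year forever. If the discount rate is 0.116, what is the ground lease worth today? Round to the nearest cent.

Growing perpetuity: P = D₁ / (r − g) = €35,400.0000 / (0.116 − 0.075) = €863,414.63

€863414.63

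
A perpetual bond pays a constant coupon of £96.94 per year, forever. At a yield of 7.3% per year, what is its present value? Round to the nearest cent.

Level perpetuity: PV = C / r = £96.94 / 0.073 = £1,327.95

£1327.95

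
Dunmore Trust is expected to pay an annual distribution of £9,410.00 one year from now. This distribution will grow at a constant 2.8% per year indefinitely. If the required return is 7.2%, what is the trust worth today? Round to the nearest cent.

£213863.64

Growing perpetuity: P = D₁ / (r − g) = £9,410.0000 / (0.072 − 0.028) = £213,863.64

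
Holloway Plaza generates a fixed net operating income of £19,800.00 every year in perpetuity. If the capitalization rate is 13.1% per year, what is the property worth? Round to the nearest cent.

Level perpetuity: PV = C / r = £19,800.00 / 0.131 = £151,145.04

£151145.04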